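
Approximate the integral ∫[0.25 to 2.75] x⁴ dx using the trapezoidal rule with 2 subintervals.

f(x) = x⁴
a = 0.25, b = 2.75, n = 2
h = (b - a)/n = 1.250000

Trapezoidal rule: (h/2)[f(x₀) + 2f(x₁) + 2f(x₂) + ... + f(xₙ)]

x_0 = 0.2500, f(x_0) = 0.003906, coefficient = 1
x_1 = 1.5000, f(x_1) = 5.062500, coefficient = 2
x_2 = 2.7500, f(x_2) = 57.191406, coefficient = 1

I ≈ (1.250000/2) × 67.320312 = 42.075195
Exact value: 31.455078
Error: 10.620117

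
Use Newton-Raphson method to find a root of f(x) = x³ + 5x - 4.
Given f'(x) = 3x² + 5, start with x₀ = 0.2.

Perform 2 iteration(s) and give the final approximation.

f(x) = x³ + 5x - 4
f'(x) = 3x² + 5
x₀ = 0.2

Newton-Raphson formula: x_{n+1} = x_n - f(x_n)/f'(x_n)

Iteration 1:
  f(0.200000) = -2.992000
  f'(0.200000) = 5.120000
  x_1 = 0.200000 - (-2.992000)/5.120000 = 0.784375
Iteration 2:
  f(0.784375) = 0.404457
  f'(0.784375) = 6.845732
  x_2 = 0.784375 - 0.404457/6.845732 = 0.725293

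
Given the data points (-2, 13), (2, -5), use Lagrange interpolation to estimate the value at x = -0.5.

Lagrange interpolation formula:
P(x) = Σ yᵢ × Lᵢ(x)
where Lᵢ(x) = Π_{j≠i} (x - xⱼ)/(xᵢ - xⱼ)

L_0(-0.5) = (-0.5 - 2)/(-2 - 2) = 0.625000
L_1(-0.5) = (-0.5 - (-2))/(2 - (-2)) = 0.375000

P(-0.5) = 13×L_0(-0.5) + (-5)×L_1(-0.5)
P(-0.5) = 6.250000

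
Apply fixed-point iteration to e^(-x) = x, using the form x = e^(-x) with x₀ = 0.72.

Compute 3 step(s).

Equation: e^(-x) = x
Fixed-point form: x = e^(-x)
x₀ = 0.72

x_1 = g(0.720000) = 0.486752
x_2 = g(0.486752) = 0.614619
x_3 = g(0.614619) = 0.540847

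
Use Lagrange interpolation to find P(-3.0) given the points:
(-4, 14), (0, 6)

Lagrange interpolation formula:
P(x) = Σ yᵢ × Lᵢ(x)
where Lᵢ(x) = Π_{j≠i} (x - xⱼ)/(xᵢ - xⱼ)

L_0(-3.0) = (-3.0 - 0)/(-4 - 0) = 0.750000
L_1(-3.0) = (-3.0 - (-4))/(0 - (-4)) = 0.250000

P(-3.0) = 14×L_0(-3.0) + 6×L_1(-3.0)
P(-3.0) = 12.000000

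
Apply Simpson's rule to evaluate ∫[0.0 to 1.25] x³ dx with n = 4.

f(x) = x³
a = 0.0, b = 1.25, n = 4
h = (b - a)/n = 0.312500

Simpson's rule: (h/3)[f(x₀) + 4f(x₁) + 2f(x₂) + ... + f(xₙ)]

x_0 = 0.0000, f(x_0) = 0.000000, coefficient = 1
x_1 = 0.3125, f(x_1) = 0.030518, coefficient = 4
x_2 = 0.6250, f(x_2) = 0.244141, coefficient = 2
x_3 = 0.9375, f(x_3) = 0.823975, coefficient = 4
x_4 = 1.2500, f(x_4) = 1.953125, coefficient = 1

I ≈ (0.312500/3) × 5.859375 = 0.610352
Exact value: 0.610352
Error: 0.000000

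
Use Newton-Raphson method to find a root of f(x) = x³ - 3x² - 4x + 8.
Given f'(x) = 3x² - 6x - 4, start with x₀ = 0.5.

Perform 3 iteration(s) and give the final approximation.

f(x) = x³ - 3x² - 4x + 8
f'(x) = 3x² - 6x - 4
x₀ = 0.5

Newton-Raphson formula: x_{n+1} = x_n - f(x_n)/f'(x_n)

Iteration 1:
  f(0.500000) = 5.375000
  f'(0.500000) = -6.250000
  x_1 = 0.500000 - 5.375000/(-6.250000) = 1.360000
Iteration 2:
  f(1.360000) = -0.473344
  f'(1.360000) = -6.611200
  x_2 = 1.360000 - (-0.473344)/(-6.611200) = 1.288403
Iteration 3:
  f(1.288403) = 0.005169
  f'(1.288403) = -6.750472
  x_3 = 1.288403 - 0.005169/(-6.750472) = 1.289168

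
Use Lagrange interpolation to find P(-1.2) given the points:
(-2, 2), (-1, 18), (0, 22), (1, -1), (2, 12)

Lagrange interpolation formula:
P(x) = Σ yᵢ × Lᵢ(x)
where Lᵢ(x) = Π_{j≠i} (x - xⱼ)/(xᵢ - xⱼ)

L_0(-1.2) = (-1.2 - (-1))/(-2 - (-1)) × (-1.2 - 0)/(-2 - 0) × (-1.2 - 1)/(-2 - 1) × (-1.2 - 2)/(-2 - 2) = 0.070400
L_1(-1.2) = (-1.2 - (-2))/(-1 - (-2)) × (-1.2 - 0)/(-1 - 0) × (-1.2 - 1)/(-1 - 1) × (-1.2 - 2)/(-1 - 2) = 1.126400
L_2(-1.2) = (-1.2 - (-2))/(0 - (-2)) × (-1.2 - (-1))/(0 - (-1)) × (-1.2 - 1)/(0 - 1) × (-1.2 - 2)/(0 - 2) = -0.281600
L_3(-1.2) = (-1.2 - (-2))/(1 - (-2)) × (-1.2 - (-1))/(1 - (-1)) × (-1.2 - 0)/(1 - 0) × (-1.2 - 2)/(1 - 2) = 0.102400
L_4(-1.2) = (-1.2 - (-2))/(2 - (-2)) × (-1.2 - (-1))/(2 - (-1)) × (-1.2 - 0)/(2 - 0) × (-1.2 - 1)/(2 - 1) = -0.017600

P(-1.2) = 2×L_0(-1.2) + 18×L_1(-1.2) + 22×L_2(-1.2) + (-1)×L_3(-1.2) + 12×L_4(-1.2)
P(-1.2) = 13.907200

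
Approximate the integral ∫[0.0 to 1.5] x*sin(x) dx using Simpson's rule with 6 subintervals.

f(x) = x*sin(x)
a = 0.0, b = 1.5, n = 6
h = (b - a)/n = 0.250000

Simpson's rule: (h/3)[f(x₀) + 4f(x₁) + 2f(x₂) + ... + f(xₙ)]

x_0 = 0.0000, f(x_0) = 0.000000, coefficient = 1
x_1 = 0.2500, f(x_1) = 0.061851, coefficient = 4
x_2 = 0.5000, f(x_2) = 0.239713, coefficient = 2
x_3 = 0.7500, f(x_3) = 0.511229, coefficient = 4
x_4 = 1.0000, f(x_4) = 0.841471, coefficient = 2
x_5 = 1.2500, f(x_5) = 1.186231, coefficient = 4
x_6 = 1.5000, f(x_6) = 1.496242, coefficient = 1

I ≈ (0.250000/3) × 10.695853 = 0.891321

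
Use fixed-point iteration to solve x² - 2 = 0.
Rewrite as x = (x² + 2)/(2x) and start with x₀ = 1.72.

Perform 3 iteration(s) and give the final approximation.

Equation: x² - 2 = 0
Fixed-point form: x = (x² + 2)/(2x)
x₀ = 1.72

x_1 = g(1.720000) = 1.441395
x_2 = g(1.441395) = 1.414470
x_3 = g(1.414470) = 1.414214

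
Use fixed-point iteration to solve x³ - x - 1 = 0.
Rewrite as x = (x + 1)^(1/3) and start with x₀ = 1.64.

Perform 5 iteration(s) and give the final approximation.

Equation: x³ - x - 1 = 0
Fixed-point form: x = (x + 1)^(1/3)
x₀ = 1.64

x_1 = g(1.640000) = 1.382085
x_2 = g(1.382085) = 1.335526
x_3 = g(1.335526) = 1.326768
x_4 = g(1.326768) = 1.325107
x_5 = g(1.325107) = 1.324792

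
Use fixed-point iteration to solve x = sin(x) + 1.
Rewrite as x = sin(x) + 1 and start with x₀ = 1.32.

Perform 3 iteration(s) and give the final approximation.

Equation: x = sin(x) + 1
Fixed-point form: x = sin(x) + 1
x₀ = 1.32

x_1 = g(1.320000) = 1.968715
x_2 = g(1.968715) = 1.921869
x_3 = g(1.921869) = 1.939004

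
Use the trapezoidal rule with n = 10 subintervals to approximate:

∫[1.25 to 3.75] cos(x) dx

f(x) = cos(x)
a = 1.25, b = 3.75, n = 10
h = (b - a)/n = 0.250000

Trapezoidal rule: (h/2)[f(x₀) + 2f(x₁) + 2f(x₂) + ... + f(xₙ)]

x_0 = 1.2500, f(x_0) = 0.315322, coefficient = 1
x_1 = 1.5000, f(x_1) = 0.070737, coefficient = 2
x_2 = 1.7500, f(x_2) = -0.178246, coefficient = 2
x_3 = 2.0000, f(x_3) = -0.416147, coefficient = 2
x_4 = 2.2500, f(x_4) = -0.628174, coefficient = 2
x_5 = 2.5000, f(x_5) = -0.801144, coefficient = 2
x_6 = 2.7500, f(x_6) = -0.924302, coefficient = 2
x_7 = 3.0000, f(x_7) = -0.989992, coefficient = 2
x_8 = 3.2500, f(x_8) = -0.994130, coefficient = 2
x_9 = 3.5000, f(x_9) = -0.936457, coefficient = 2
x_10 = 3.7500, f(x_10) = -0.820559, coefficient = 1

I ≈ (0.250000/2) × -12.100945 = -1.512618
Exact value: -1.520546
Error: 0.007928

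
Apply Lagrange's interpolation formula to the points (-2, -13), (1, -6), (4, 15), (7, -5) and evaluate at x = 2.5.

Lagrange interpolation formula:
P(x) = Σ yᵢ × Lᵢ(x)
where Lᵢ(x) = Π_{j≠i} (x - xⱼ)/(xᵢ - xⱼ)

L_0(2.5) = (2.5 - 1)/(-2 - 1) × (2.5 - 4)/(-2 - 4) × (2.5 - 7)/(-2 - 7) = -0.062500
L_1(2.5) = (2.5 - (-2))/(1 - (-2)) × (2.5 - 4)/(1 - 4) × (2.5 - 7)/(1 - 7) = 0.562500
L_2(2.5) = (2.5 - (-2))/(4 - (-2)) × (2.5 - 1)/(4 - 1) × (2.5 - 7)/(4 - 7) = 0.562500
L_3(2.5) = (2.5 - (-2))/(7 - (-2)) × (2.5 - 1)/(7 - 1) × (2.5 - 4)/(7 - 4) = -0.062500

P(2.5) = (-13)×L_0(2.5) + (-6)×L_1(2.5) + 15×L_2(2.5) + (-5)×L_3(2.5)
P(2.5) = 6.187500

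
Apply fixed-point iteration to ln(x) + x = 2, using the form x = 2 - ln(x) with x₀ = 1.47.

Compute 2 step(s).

Equation: ln(x) + x = 2
Fixed-point form: x = 2 - ln(x)
x₀ = 1.47

x_1 = g(1.470000) = 1.614738
x_2 = g(1.614738) = 1.520828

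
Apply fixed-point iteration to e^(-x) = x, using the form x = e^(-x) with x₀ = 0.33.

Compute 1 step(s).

Equation: e^(-x) = x
Fixed-point form: x = e^(-x)
x₀ = 0.33

x_1 = g(0.330000) = 0.718924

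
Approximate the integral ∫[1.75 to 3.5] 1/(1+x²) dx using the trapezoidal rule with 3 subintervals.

f(x) = 1/(1+x²)
a = 1.75, b = 3.5, n = 3
h = (b - a)/n = 0.583333

Trapezoidal rule: (h/2)[f(x₀) + 2f(x₁) + 2f(x₂) + ... + f(xₙ)]

x_0 = 1.7500, f(x_0) = 0.246154, coefficient = 1
x_1 = 2.3333, f(x_1) = 0.155172, coefficient = 2
x_2 = 2.9167, f(x_2) = 0.105186, coefficient = 2
x_3 = 3.5000, f(x_3) = 0.075472, coefficient = 1

I ≈ (0.583333/2) × 0.842343 = 0.245683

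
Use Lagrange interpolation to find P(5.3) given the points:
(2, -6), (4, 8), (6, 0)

Lagrange interpolation formula:
P(x) = Σ yᵢ × Lᵢ(x)
where Lᵢ(x) = Π_{j≠i} (x - xⱼ)/(xᵢ - xⱼ)

L_0(5.3) = (5.3 - 4)/(2 - 4) × (5.3 - 6)/(2 - 6) = -0.113750
L_1(5.3) = (5.3 - 2)/(4 - 2) × (5.3 - 6)/(4 - 6) = 0.577500
L_2(5.3) = (5.3 - 2)/(6 - 2) × (5.3 - 4)/(6 - 4) = 0.536250

P(5.3) = (-6)×L_0(5.3) + 8×L_1(5.3) + 0×L_2(5.3)
P(5.3) = 5.302500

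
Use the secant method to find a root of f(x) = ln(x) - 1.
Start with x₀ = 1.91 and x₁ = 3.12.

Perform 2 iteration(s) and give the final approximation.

f(x) = ln(x) - 1
x₀ = 1.91, x₁ = 3.12

Secant formula: x_{n+1} = x_n - f(x_n)(x_n - x_{n-1})/(f(x_n) - f(x_{n-1}))

Iteration 1:
  f(1.910000) = -0.352897
  f(3.120000) = 0.137833
  x_2 = 3.120000 - 0.137833×(3.120000 - 1.910000)/(0.137833 - (-0.352897))
       = 2.780143
Iteration 2:
  f(3.120000) = 0.137833
  f(2.780143) = 0.022502
  x_3 = 2.780143 - 0.022502×(2.780143 - 3.120000)/(0.022502 - 0.137833)
       = 2.713833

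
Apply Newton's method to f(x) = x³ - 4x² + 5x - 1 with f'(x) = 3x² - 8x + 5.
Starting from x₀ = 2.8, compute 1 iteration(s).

f(x) = x³ - 4x² + 5x - 1
f'(x) = 3x² - 8x + 5
x₀ = 2.8

Newton-Raphson formula: x_{n+1} = x_n - f(x_n)/f'(x_n)

Iteration 1:
  f(2.800000) = 3.592000
  f'(2.800000) = 6.120000
  x_1 = 2.800000 - 3.592000/6.120000 = 2.213072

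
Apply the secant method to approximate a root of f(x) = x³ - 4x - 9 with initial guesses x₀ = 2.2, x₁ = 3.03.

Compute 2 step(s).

f(x) = x³ - 4x - 9
x₀ = 2.2, x₁ = 3.03

Secant formula: x_{n+1} = x_n - f(x_n)(x_n - x_{n-1})/(f(x_n) - f(x_{n-1}))

Iteration 1:
  f(2.200000) = -7.152000
  f(3.030000) = 6.698127
  x_2 = 3.030000 - 6.698127×(3.030000 - 2.200000)/(6.698127 - (-7.152000))
       = 2.628600
Iteration 2:
  f(3.030000) = 6.698127
  f(2.628600) = -1.351994
  x_3 = 2.628600 - (-1.351994)×(2.628600 - 3.030000)/(-1.351994 - 6.698127)
       = 2.696014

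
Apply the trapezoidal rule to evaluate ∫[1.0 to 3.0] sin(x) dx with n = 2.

f(x) = sin(x)
a = 1.0, b = 3.0, n = 2
h = (b - a)/n = 1.000000

Trapezoidal rule: (h/2)[f(x₀) + 2f(x₁) + 2f(x₂) + ... + f(xₙ)]

x_0 = 1.0000, f(x_0) = 0.841471, coefficient = 1
x_1 = 2.0000, f(x_1) = 0.909297, coefficient = 2
x_2 = 3.0000, f(x_2) = 0.141120, coefficient = 1

I ≈ (1.000000/2) × 2.801186 = 1.400593
Exact value: 1.530295
Error: 0.129702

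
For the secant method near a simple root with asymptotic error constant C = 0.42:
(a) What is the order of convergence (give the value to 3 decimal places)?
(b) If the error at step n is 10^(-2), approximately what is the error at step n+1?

(a) Secant method has superlinear convergence with order φ = (1+√5)/2 ≈ 1.618.
    This means |e_{n+1}| ≈ C|e_n|^1.618.

(b) With |e_n| = 10^(-2) and C = 0.42:
    |e_{n+1}| ≈ 0.42 × (10^(-2))^1.618 = 0.42 × 10^(-3.24)

(a) ≈ 1.618 (golden ratio); (b) |e_{n+1}| ≈ 2.439e-04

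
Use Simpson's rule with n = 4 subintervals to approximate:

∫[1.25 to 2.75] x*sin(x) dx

f(x) = x*sin(x)
a = 1.25, b = 2.75, n = 4
h = (b - a)/n = 0.375000

Simpson's rule: (h/3)[f(x₀) + 4f(x₁) + 2f(x₂) + ... + f(xₙ)]

x_0 = 1.2500, f(x_0) = 1.186231, coefficient = 1
x_1 = 1.6250, f(x_1) = 1.622613, coefficient = 4
x_2 = 2.0000, f(x_2) = 1.818595, coefficient = 2
x_3 = 2.3750, f(x_3) = 1.647502, coefficient = 4
x_4 = 2.7500, f(x_4) = 1.049568, coefficient = 1

I ≈ (0.375000/3) × 18.953450 = 2.369181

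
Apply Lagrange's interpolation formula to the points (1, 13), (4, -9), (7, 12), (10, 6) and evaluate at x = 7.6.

Lagrange interpolation formula:
P(x) = Σ yᵢ × Lᵢ(x)
where Lᵢ(x) = Π_{j≠i} (x - xⱼ)/(xᵢ - xⱼ)

L_0(7.6) = (7.6 - 4)/(1 - 4) × (7.6 - 7)/(1 - 7) × (7.6 - 10)/(1 - 10) = 0.032000
L_1(7.6) = (7.6 - 1)/(4 - 1) × (7.6 - 7)/(4 - 7) × (7.6 - 10)/(4 - 10) = -0.176000
L_2(7.6) = (7.6 - 1)/(7 - 1) × (7.6 - 4)/(7 - 4) × (7.6 - 10)/(7 - 10) = 1.056000
L_3(7.6) = (7.6 - 1)/(10 - 1) × (7.6 - 4)/(10 - 4) × (7.6 - 7)/(10 - 7) = 0.088000

P(7.6) = 13×L_0(7.6) + (-9)×L_1(7.6) + 12×L_2(7.6) + 6×L_3(7.6)
P(7.6) = 15.200000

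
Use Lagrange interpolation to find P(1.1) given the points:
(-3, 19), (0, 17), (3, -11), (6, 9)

Lagrange interpolation formula:
P(x) = Σ yᵢ × Lᵢ(x)
where Lᵢ(x) = Π_{j≠i} (x - xⱼ)/(xᵢ - xⱼ)

L_0(1.1) = (1.1 - 0)/(-3 - 0) × (1.1 - 3)/(-3 - 3) × (1.1 - 6)/(-3 - 6) = -0.063216
L_1(1.1) = (1.1 - (-3))/(0 - (-3)) × (1.1 - 3)/(0 - 3) × (1.1 - 6)/(0 - 6) = 0.706870
L_2(1.1) = (1.1 - (-3))/(3 - (-3)) × (1.1 - 0)/(3 - 0) × (1.1 - 6)/(3 - 6) = 0.409241
L_3(1.1) = (1.1 - (-3))/(6 - (-3)) × (1.1 - 0)/(6 - 0) × (1.1 - 3)/(6 - 3) = -0.052895

P(1.1) = 19×L_0(1.1) + 17×L_1(1.1) + (-11)×L_2(1.1) + 9×L_3(1.1)
P(1.1) = 5.837988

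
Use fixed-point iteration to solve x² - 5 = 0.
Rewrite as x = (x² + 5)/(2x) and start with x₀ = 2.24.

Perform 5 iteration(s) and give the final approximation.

Equation: x² - 5 = 0
Fixed-point form: x = (x² + 5)/(2x)
x₀ = 2.24

x_1 = g(2.240000) = 2.236071
x_2 = g(2.236071) = 2.236068
x_3 = g(2.236068) = 2.236068
x_4 = g(2.236068) = 2.236068
x_5 = g(2.236068) = 2.236068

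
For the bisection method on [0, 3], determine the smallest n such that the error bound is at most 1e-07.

We need (b-a)/2^n ≤ 1e-07
(3 - 0)/2^n ≤ 1e-07
3/2^n ≤ 1e-07
2^n ≥ 30000000
n ≥ log₂(30000000) = 24.84
n ≥ 25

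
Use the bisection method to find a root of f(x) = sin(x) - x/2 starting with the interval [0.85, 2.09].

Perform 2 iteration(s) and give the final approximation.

f(x) = sin(x) - x/2
Initial interval: [0.85, 2.09]

Iteration 1:
  c_1 = (0.850000 + 2.090000)/2 = 1.470000
  f(c_1) = f(1.470000) = 0.259924
  f(a) × f(c) ≥ 0, new interval: [1.470000, 2.090000]
Iteration 2:
  c_2 = (1.470000 + 2.090000)/2 = 1.780000
  f(c_2) = f(1.780000) = 0.088197
  f(a) × f(c) ≥ 0, new interval: [1.780000, 2.090000]

After 2 iteration(s), the approximation is c_2 = 1.780000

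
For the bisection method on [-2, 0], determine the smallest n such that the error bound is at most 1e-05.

We need (b-a)/2^n ≤ 1e-05
(0 - (-2))/2^n ≤ 1e-05
2/2^n ≤ 1e-05
2^n ≥ 200000
n ≥ log₂(200000) = 17.61
n ≥ 18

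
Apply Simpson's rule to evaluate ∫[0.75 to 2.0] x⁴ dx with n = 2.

f(x) = x⁴
a = 0.75, b = 2.0, n = 2
h = (b - a)/n = 0.625000

Simpson's rule: (h/3)[f(x₀) + 4f(x₁) + 2f(x₂) + ... + f(xₙ)]

x_0 = 0.7500, f(x_0) = 0.316406, coefficient = 1
x_1 = 1.3750, f(x_1) = 3.574463, coefficient = 4
x_2 = 2.0000, f(x_2) = 16.000000, coefficient = 1

I ≈ (0.625000/3) × 30.614258 = 6.377970
Exact value: 6.352539
Error: 0.025431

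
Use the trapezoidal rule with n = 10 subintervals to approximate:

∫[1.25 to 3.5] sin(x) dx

f(x) = sin(x)
a = 1.25, b = 3.5, n = 10
h = (b - a)/n = 0.225000

Trapezoidal rule: (h/2)[f(x₀) + 2f(x₁) + 2f(x₂) + ... + f(xₙ)]

x_0 = 1.2500, f(x_0) = 0.948985, coefficient = 1
x_1 = 1.4750, f(x_1) = 0.995415, coefficient = 2
x_2 = 1.7000, f(x_2) = 0.991665, coefficient = 2
x_3 = 1.9250, f(x_3) = 0.937923, coefficient = 2
x_4 = 2.1500, f(x_4) = 0.836899, coefficient = 2
x_5 = 2.3750, f(x_5) = 0.693685, coefficient = 2
x_6 = 2.6000, f(x_6) = 0.515501, coefficient = 2
x_7 = 2.8250, f(x_7) = 0.311330, coefficient = 2
x_8 = 3.0500, f(x_8) = 0.091465, coefficient = 2
x_9 = 3.2750, f(x_9) = -0.133012, coefficient = 2
x_10 = 3.5000, f(x_10) = -0.350783, coefficient = 1

I ≈ (0.225000/2) × 11.079944 = 1.246494
Exact value: 1.251779
Error: 0.005285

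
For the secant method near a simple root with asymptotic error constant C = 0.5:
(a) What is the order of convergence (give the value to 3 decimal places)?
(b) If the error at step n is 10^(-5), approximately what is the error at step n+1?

(a) Secant method has superlinear convergence with order φ = (1+√5)/2 ≈ 1.618.
    This means |e_{n+1}| ≈ C|e_n|^1.618.

(b) With |e_n| = 10^(-5) and C = 0.5:
    |e_{n+1}| ≈ 0.5 × (10^(-5))^1.618 = 0.5 × 10^(-8.09)

(a) ≈ 1.618 (golden ratio); (b) |e_{n+1}| ≈ 4.063e-09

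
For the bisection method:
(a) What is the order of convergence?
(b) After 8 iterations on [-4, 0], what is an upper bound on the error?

(a) Bisection has linear (order 1) convergence; the error is halved each step.

(b) Error bound = (b-a)/2^n = (0 - (-4))/2^{8}
    = 4/2^{8}

(a) 1 (linear); (b) error ≤ 1.56e-02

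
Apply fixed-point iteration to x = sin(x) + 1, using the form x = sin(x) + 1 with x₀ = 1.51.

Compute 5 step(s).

Equation: x = sin(x) + 1
Fixed-point form: x = sin(x) + 1
x₀ = 1.51

x_1 = g(1.510000) = 1.998152
x_2 = g(1.998152) = 1.910065
x_3 = g(1.910065) = 1.942998
x_4 = g(1.942998) = 1.931529
x_5 = g(1.931529) = 1.935639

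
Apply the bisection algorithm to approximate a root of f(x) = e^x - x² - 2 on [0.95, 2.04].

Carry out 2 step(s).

f(x) = e^x - x² - 2
Initial interval: [0.95, 2.04]

Iteration 1:
  c_1 = (0.950000 + 2.040000)/2 = 1.495000
  f(c_1) = f(1.495000) = 0.224312
  f(a) × f(c) < 0, new interval: [0.950000, 1.495000]
Iteration 2:
  c_2 = (0.950000 + 1.495000)/2 = 1.222500
  f(c_2) = f(1.222500) = -0.098840
  f(a) × f(c) ≥ 0, new interval: [1.222500, 1.495000]

After 2 iteration(s), the approximation is c_2 = 1.222500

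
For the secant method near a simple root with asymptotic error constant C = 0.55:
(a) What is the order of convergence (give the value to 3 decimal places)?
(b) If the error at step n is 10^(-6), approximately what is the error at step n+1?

(a) Secant method has superlinear convergence with order φ = (1+√5)/2 ≈ 1.618.
    This means |e_{n+1}| ≈ C|e_n|^1.618.

(b) With |e_n| = 10^(-6) and C = 0.55:
    |e_{n+1}| ≈ 0.55 × (10^(-6))^1.618 = 0.55 × 10^(-9.71)

(a) ≈ 1.618 (golden ratio); (b) |e_{n+1}| ≈ 1.077e-10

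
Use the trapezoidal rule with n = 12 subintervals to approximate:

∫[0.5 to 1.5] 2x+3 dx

f(x) = 2x+3
a = 0.5, b = 1.5, n = 12
h = (b - a)/n = 0.083333

Trapezoidal rule: (h/2)[f(x₀) + 2f(x₁) + 2f(x₂) + ... + f(xₙ)]

x_0 = 0.5000, f(x_0) = 4.000000, coefficient = 1
x_1 = 0.5833, f(x_1) = 4.166667, coefficient = 2
x_2 = 0.6667, f(x_2) = 4.333333, coefficient = 2
x_3 = 0.7500, f(x_3) = 4.500000, coefficient = 2
x_4 = 0.8333, f(x_4) = 4.666667, coefficient = 2
x_5 = 0.9167, f(x_5) = 4.833333, coefficient = 2
x_6 = 1.0000, f(x_6) = 5.000000, coefficient = 2
x_7 = 1.0833, f(x_7) = 5.166667, coefficient = 2
x_8 = 1.1667, f(x_8) = 5.333333, coefficient = 2
x_9 = 1.2500, f(x_9) = 5.500000, coefficient = 2
x_10 = 1.3333, f(x_10) = 5.666667, coefficient = 2
x_11 = 1.4167, f(x_11) = 5.833333, coefficient = 2
x_12 = 1.5000, f(x_12) = 6.000000, coefficient = 1

I ≈ (0.083333/2) × 120.000000 = 5.000000
Exact value: 5.000000
Error: 0.000000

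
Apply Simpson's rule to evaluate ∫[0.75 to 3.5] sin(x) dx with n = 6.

f(x) = sin(x)
a = 0.75, b = 3.5, n = 6
h = (b - a)/n = 0.458333

Simpson's rule: (h/3)[f(x₀) + 4f(x₁) + 2f(x₂) + ... + f(xₙ)]

x_0 = 0.7500, f(x_0) = 0.681639, coefficient = 1
x_1 = 1.2083, f(x_1) = 0.935026, coefficient = 4
x_2 = 1.6667, f(x_2) = 0.995408, coefficient = 2
x_3 = 2.1250, f(x_3) = 0.850320, coefficient = 4
x_4 = 2.5833, f(x_4) = 0.529711, coefficient = 2
x_5 = 3.0417, f(x_5) = 0.099760, coefficient = 4
x_6 = 3.5000, f(x_6) = -0.350783, coefficient = 1

I ≈ (0.458333/3) × 10.921516 = 1.668565
Exact value: 1.668146
Error: 0.000419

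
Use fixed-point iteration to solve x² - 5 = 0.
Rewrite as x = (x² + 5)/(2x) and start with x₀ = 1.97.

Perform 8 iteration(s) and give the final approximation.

Equation: x² - 5 = 0
Fixed-point form: x = (x² + 5)/(2x)
x₀ = 1.97

x_1 = g(1.970000) = 2.254036
x_2 = g(2.254036) = 2.236140
x_3 = g(2.236140) = 2.236068
x_4 = g(2.236068) = 2.236068
x_5 = g(2.236068) = 2.236068
x_6 = g(2.236068) = 2.236068
x_7 = g(2.236068) = 2.236068
x_8 = g(2.236068) = 2.236068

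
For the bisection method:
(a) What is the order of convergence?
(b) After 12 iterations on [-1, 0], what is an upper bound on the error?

(a) Bisection has linear (order 1) convergence; the error is halved each step.

(b) Error bound = (b-a)/2^n = (0 - (-1))/2^{12}
    = 1/2^{12}

(a) 1 (linear); (b) error ≤ 2.44e-04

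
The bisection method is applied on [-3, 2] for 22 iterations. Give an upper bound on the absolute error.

Bisection error bound: |error| ≤ (b-a)/2^n
|error| ≤ (2 - (-3))/2^22 = 5/2^22
|error| ≤ 0.0000011921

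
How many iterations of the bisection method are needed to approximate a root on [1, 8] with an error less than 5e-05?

We need (b-a)/2^n ≤ 5e-05
(8 - 1)/2^n ≤ 5e-05
7/2^n ≤ 5e-05
2^n ≥ 140000
n ≥ log₂(140000) = 17.10
n ≥ 18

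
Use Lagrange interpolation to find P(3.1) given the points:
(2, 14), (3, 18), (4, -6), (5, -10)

Lagrange interpolation formula:
P(x) = Σ yᵢ × Lᵢ(x)
where Lᵢ(x) = Π_{j≠i} (x - xⱼ)/(xᵢ - xⱼ)

L_0(3.1) = (3.1 - 3)/(2 - 3) × (3.1 - 4)/(2 - 4) × (3.1 - 5)/(2 - 5) = -0.028500
L_1(3.1) = (3.1 - 2)/(3 - 2) × (3.1 - 4)/(3 - 4) × (3.1 - 5)/(3 - 5) = 0.940500
L_2(3.1) = (3.1 - 2)/(4 - 2) × (3.1 - 3)/(4 - 3) × (3.1 - 5)/(4 - 5) = 0.104500
L_3(3.1) = (3.1 - 2)/(5 - 2) × (3.1 - 3)/(5 - 3) × (3.1 - 4)/(5 - 4) = -0.016500

P(3.1) = 14×L_0(3.1) + 18×L_1(3.1) + (-6)×L_2(3.1) + (-10)×L_3(3.1)
P(3.1) = 16.068000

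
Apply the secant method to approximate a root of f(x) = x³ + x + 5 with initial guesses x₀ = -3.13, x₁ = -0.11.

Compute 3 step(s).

f(x) = x³ + x + 5
x₀ = -3.13, x₁ = -0.11

Secant formula: x_{n+1} = x_n - f(x_n)(x_n - x_{n-1})/(f(x_n) - f(x_{n-1}))

Iteration 1:
  f(-3.130000) = -28.794297
  f(-0.110000) = 4.888669
  x_2 = -0.110000 - 4.888669×(-0.110000 - (-3.130000))/(4.888669 - (-28.794297))
       = -0.548316
Iteration 2:
  f(-0.110000) = 4.888669
  f(-0.548316) = 4.286833
  x_3 = -0.548316 - 4.286833×(-0.548316 - (-0.110000))/(4.286833 - 4.888669)
       = -3.670406
Iteration 3:
  f(-0.548316) = 4.286833
  f(-3.670406) = -48.117669
  x_4 = -3.670406 - (-48.117669)×(-3.670406 - (-0.548316))/(-48.117669 - 4.286833)
       = -0.803711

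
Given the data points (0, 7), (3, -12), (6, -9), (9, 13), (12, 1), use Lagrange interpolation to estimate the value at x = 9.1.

Lagrange interpolation formula:
P(x) = Σ yᵢ × Lᵢ(x)
where Lᵢ(x) = Π_{j≠i} (x - xⱼ)/(xᵢ - xⱼ)

L_0(9.1) = (9.1 - 3)/(0 - 3) × (9.1 - 6)/(0 - 6) × (9.1 - 9)/(0 - 9) × (9.1 - 12)/(0 - 12) = -0.002821
L_1(9.1) = (9.1 - 0)/(3 - 0) × (9.1 - 6)/(3 - 6) × (9.1 - 9)/(3 - 9) × (9.1 - 12)/(3 - 12) = 0.016833
L_2(9.1) = (9.1 - 0)/(6 - 0) × (9.1 - 3)/(6 - 3) × (9.1 - 9)/(6 - 9) × (9.1 - 12)/(6 - 12) = -0.049685
L_3(9.1) = (9.1 - 0)/(9 - 0) × (9.1 - 3)/(9 - 3) × (9.1 - 6)/(9 - 6) × (9.1 - 12)/(9 - 12) = 1.026821
L_4(9.1) = (9.1 - 0)/(12 - 0) × (9.1 - 3)/(12 - 3) × (9.1 - 6)/(12 - 6) × (9.1 - 9)/(12 - 9) = 0.008852

P(9.1) = 7×L_0(9.1) + (-12)×L_1(9.1) + (-9)×L_2(9.1) + 13×L_3(9.1) + 1×L_4(9.1)
P(9.1) = 13.582942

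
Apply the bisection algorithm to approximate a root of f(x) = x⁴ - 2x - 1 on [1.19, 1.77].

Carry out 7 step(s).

f(x) = x⁴ - 2x - 1
Initial interval: [1.19, 1.77]

Iteration 1:
  c_1 = (1.190000 + 1.770000)/2 = 1.480000
  f(c_1) = f(1.480000) = 0.837852
  f(a) × f(c) < 0, new interval: [1.190000, 1.480000]
Iteration 2:
  c_2 = (1.190000 + 1.480000)/2 = 1.335000
  f(c_2) = f(1.335000) = -0.493674
  f(a) × f(c) ≥ 0, new interval: [1.335000, 1.480000]
Iteration 3:
  c_3 = (1.335000 + 1.480000)/2 = 1.407500
  f(c_3) = f(1.407500) = 0.109584
  f(a) × f(c) < 0, new interval: [1.335000, 1.407500]
Iteration 4:
  c_4 = (1.335000 + 1.407500)/2 = 1.371250
  f(c_4) = f(1.371250) = -0.206872
  f(a) × f(c) ≥ 0, new interval: [1.371250, 1.407500]
Iteration 5:
  c_5 = (1.371250 + 1.407500)/2 = 1.389375
  f(c_5) = f(1.389375) = -0.052449
  f(a) × f(c) ≥ 0, new interval: [1.389375, 1.407500]
Iteration 6:
  c_6 = (1.389375 + 1.407500)/2 = 1.398438
  f(c_6) = f(1.398438) = 0.027604
  f(a) × f(c) < 0, new interval: [1.389375, 1.398438]
Iteration 7:
  c_7 = (1.389375 + 1.398438)/2 = 1.393906
  f(c_7) = f(1.393906) = -0.012662
  f(a) × f(c) ≥ 0, new interval: [1.393906, 1.398438]

After 7 iteration(s), the approximation is c_7 = 1.393906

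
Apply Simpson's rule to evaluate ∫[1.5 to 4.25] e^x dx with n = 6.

f(x) = e^x
a = 1.5, b = 4.25, n = 6
h = (b - a)/n = 0.458333

Simpson's rule: (h/3)[f(x₀) + 4f(x₁) + 2f(x₂) + ... + f(xₙ)]

x_0 = 1.5000, f(x_0) = 4.481689, coefficient = 1
x_1 = 1.9583, f(x_1) = 7.087505, coefficient = 4
x_2 = 2.4167, f(x_2) = 11.208436, coefficient = 2
x_3 = 2.8750, f(x_3) = 17.725424, coefficient = 4
x_4 = 3.3333, f(x_4) = 28.031625, coefficient = 2
x_5 = 3.7917, f(x_5) = 44.330222, coefficient = 4
x_6 = 4.2500, f(x_6) = 70.105412, coefficient = 1

I ≈ (0.458333/3) × 429.639827 = 65.639418
Exact value: 65.623723
Error: 0.015695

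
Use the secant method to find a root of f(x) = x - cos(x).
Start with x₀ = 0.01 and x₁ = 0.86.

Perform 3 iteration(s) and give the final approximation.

f(x) = x - cos(x)
x₀ = 0.01, x₁ = 0.86

Secant formula: x_{n+1} = x_n - f(x_n)(x_n - x_{n-1})/(f(x_n) - f(x_{n-1}))

Iteration 1:
  f(0.010000) = -0.989950
  f(0.860000) = 0.207563
  x_2 = 0.860000 - 0.207563×(0.860000 - 0.010000)/(0.207563 - (-0.989950))
       = 0.712671
Iteration 2:
  f(0.860000) = 0.207563
  f(0.712671) = -0.043947
  x_3 = 0.712671 - (-0.043947)×(0.712671 - 0.860000)/(-0.043947 - 0.207563)
       = 0.738414
Iteration 3:
  f(0.712671) = -0.043947
  f(0.738414) = -0.001123
  x_4 = 0.738414 - (-0.001123)×(0.738414 - 0.712671)/(-0.001123 - (-0.043947))
       = 0.739089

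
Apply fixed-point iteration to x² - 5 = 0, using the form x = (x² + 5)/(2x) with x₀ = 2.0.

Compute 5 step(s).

Equation: x² - 5 = 0
Fixed-point form: x = (x² + 5)/(2x)
x₀ = 2.0

x_1 = g(2.000000) = 2.250000
x_2 = g(2.250000) = 2.236111
x_3 = g(2.236111) = 2.236068
x_4 = g(2.236068) = 2.236068
x_5 = g(2.236068) = 2.236068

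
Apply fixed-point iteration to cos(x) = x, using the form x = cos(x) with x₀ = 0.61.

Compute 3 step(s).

Equation: cos(x) = x
Fixed-point form: x = cos(x)
x₀ = 0.61

x_1 = g(0.610000) = 0.819648
x_2 = g(0.819648) = 0.682479
x_3 = g(0.682479) = 0.776012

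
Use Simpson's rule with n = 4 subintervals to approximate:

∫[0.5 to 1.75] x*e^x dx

f(x) = x*e^x
a = 0.5, b = 1.75, n = 4
h = (b - a)/n = 0.312500

Simpson's rule: (h/3)[f(x₀) + 4f(x₁) + 2f(x₂) + ... + f(xₙ)]

x_0 = 0.5000, f(x_0) = 0.824361, coefficient = 1
x_1 = 0.8125, f(x_1) = 1.830997, coefficient = 4
x_2 = 1.1250, f(x_2) = 3.465244, coefficient = 2
x_3 = 1.4375, f(x_3) = 6.052101, coefficient = 4
x_4 = 1.7500, f(x_4) = 10.070555, coefficient = 1

I ≈ (0.312500/3) × 49.357796 = 5.141437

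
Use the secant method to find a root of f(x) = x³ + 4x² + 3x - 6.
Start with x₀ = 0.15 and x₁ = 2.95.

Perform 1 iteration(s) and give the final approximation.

f(x) = x³ + 4x² + 3x - 6
x₀ = 0.15, x₁ = 2.95

Secant formula: x_{n+1} = x_n - f(x_n)(x_n - x_{n-1})/(f(x_n) - f(x_{n-1}))

Iteration 1:
  f(0.150000) = -5.456625
  f(2.950000) = 63.332375
  x_2 = 2.950000 - 63.332375×(2.950000 - 0.150000)/(63.332375 - (-5.456625))
       = 0.372107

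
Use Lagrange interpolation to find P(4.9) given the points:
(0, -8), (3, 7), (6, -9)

Lagrange interpolation formula:
P(x) = Σ yᵢ × Lᵢ(x)
where Lᵢ(x) = Π_{j≠i} (x - xⱼ)/(xᵢ - xⱼ)

L_0(4.9) = (4.9 - 3)/(0 - 3) × (4.9 - 6)/(0 - 6) = -0.116111
L_1(4.9) = (4.9 - 0)/(3 - 0) × (4.9 - 6)/(3 - 6) = 0.598889
L_2(4.9) = (4.9 - 0)/(6 - 0) × (4.9 - 3)/(6 - 3) = 0.517222

P(4.9) = (-8)×L_0(4.9) + 7×L_1(4.9) + (-9)×L_2(4.9)
P(4.9) = 0.466111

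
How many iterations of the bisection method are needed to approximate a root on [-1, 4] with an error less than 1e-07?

We need (b-a)/2^n ≤ 1e-07
(4 - (-1))/2^n ≤ 1e-07
5/2^n ≤ 1e-07
2^n ≥ 50000000
n ≥ log₂(50000000) = 25.58
n ≥ 26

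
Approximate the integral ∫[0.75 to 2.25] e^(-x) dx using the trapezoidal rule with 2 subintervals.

f(x) = e^(-x)
a = 0.75, b = 2.25, n = 2
h = (b - a)/n = 0.750000

Trapezoidal rule: (h/2)[f(x₀) + 2f(x₁) + 2f(x₂) + ... + f(xₙ)]

x_0 = 0.7500, f(x_0) = 0.472367, coefficient = 1
x_1 = 1.5000, f(x_1) = 0.223130, coefficient = 2
x_2 = 2.2500, f(x_2) = 0.105399, coefficient = 1

I ≈ (0.750000/2) × 1.024026 = 0.384010
Exact value: 0.366967
Error: 0.017042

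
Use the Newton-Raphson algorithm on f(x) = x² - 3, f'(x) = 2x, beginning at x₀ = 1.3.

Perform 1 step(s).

f(x) = x² - 3
f'(x) = 2x
x₀ = 1.3

Newton-Raphson formula: x_{n+1} = x_n - f(x_n)/f'(x_n)

Iteration 1:
  f(1.300000) = -1.310000
  f'(1.300000) = 2.600000
  x_1 = 1.300000 - (-1.310000)/2.600000 = 1.803846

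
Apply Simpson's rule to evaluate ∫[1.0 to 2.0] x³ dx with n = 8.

f(x) = x³
a = 1.0, b = 2.0, n = 8
h = (b - a)/n = 0.125000

Simpson's rule: (h/3)[f(x₀) + 4f(x₁) + 2f(x₂) + ... + f(xₙ)]

x_0 = 1.0000, f(x_0) = 1.000000, coefficient = 1
x_1 = 1.1250, f(x_1) = 1.423828, coefficient = 4
x_2 = 1.2500, f(x_2) = 1.953125, coefficient = 2
x_3 = 1.3750, f(x_3) = 2.599609, coefficient = 4
x_4 = 1.5000, f(x_4) = 3.375000, coefficient = 2
x_5 = 1.6250, f(x_5) = 4.291016, coefficient = 4
x_6 = 1.7500, f(x_6) = 5.359375, coefficient = 2
x_7 = 1.8750, f(x_7) = 6.591797, coefficient = 4
x_8 = 2.0000, f(x_8) = 8.000000, coefficient = 1

I ≈ (0.125000/3) × 90.000000 = 3.750000
Exact value: 3.750000
Error: 0.000000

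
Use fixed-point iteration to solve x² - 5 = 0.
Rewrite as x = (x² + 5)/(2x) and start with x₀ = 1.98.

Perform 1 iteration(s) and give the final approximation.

Equation: x² - 5 = 0
Fixed-point form: x = (x² + 5)/(2x)
x₀ = 1.98

x_1 = g(1.980000) = 2.252626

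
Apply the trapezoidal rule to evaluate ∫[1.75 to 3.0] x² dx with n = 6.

f(x) = x²
a = 1.75, b = 3.0, n = 6
h = (b - a)/n = 0.208333

Trapezoidal rule: (h/2)[f(x₀) + 2f(x₁) + 2f(x₂) + ... + f(xₙ)]

x_0 = 1.7500, f(x_0) = 3.062500, coefficient = 1
x_1 = 1.9583, f(x_1) = 3.835069, coefficient = 2
x_2 = 2.1667, f(x_2) = 4.694444, coefficient = 2
x_3 = 2.3750, f(x_3) = 5.640625, coefficient = 2
x_4 = 2.5833, f(x_4) = 6.673611, coefficient = 2
x_5 = 2.7917, f(x_5) = 7.793403, coefficient = 2
x_6 = 3.0000, f(x_6) = 9.000000, coefficient = 1

I ≈ (0.208333/2) × 69.336806 = 7.222584
Exact value: 7.213542
Error: 0.009042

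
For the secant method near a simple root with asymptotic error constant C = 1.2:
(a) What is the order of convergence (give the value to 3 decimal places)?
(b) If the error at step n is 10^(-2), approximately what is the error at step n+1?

(a) Secant method has superlinear convergence with order φ = (1+√5)/2 ≈ 1.618.
    This means |e_{n+1}| ≈ C|e_n|^1.618.

(b) With |e_n| = 10^(-2) and C = 1.2:
    |e_{n+1}| ≈ 1.2 × (10^(-2))^1.618 = 1.2 × 10^(-3.24)

(a) ≈ 1.618 (golden ratio); (b) |e_{n+1}| ≈ 6.968e-04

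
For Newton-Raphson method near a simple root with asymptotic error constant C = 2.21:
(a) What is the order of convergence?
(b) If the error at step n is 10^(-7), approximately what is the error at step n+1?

(a) Newton-Raphson has quadratic (order 2) convergence near simple roots.
    This means |e_{n+1}| ≈ C|e_n|².

(b) With |e_n| = 10^(-7) and C = 2.21:
    |e_{n+1}| ≈ 2.21 × (10^(-7))² = 2.21 × 10^(-14)

(a) 2 (quadratic); (b) |e_{n+1}| ≈ 2.210e-14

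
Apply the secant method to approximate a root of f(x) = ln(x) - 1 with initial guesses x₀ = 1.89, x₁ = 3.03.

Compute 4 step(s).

f(x) = ln(x) - 1
x₀ = 1.89, x₁ = 3.03

Secant formula: x_{n+1} = x_n - f(x_n)(x_n - x_{n-1})/(f(x_n) - f(x_{n-1}))

Iteration 1:
  f(1.890000) = -0.363423
  f(3.030000) = 0.108563
  x_2 = 3.030000 - 0.108563×(3.030000 - 1.890000)/(0.108563 - (-0.363423))
       = 2.767786
Iteration 2:
  f(3.030000) = 0.108563
  f(2.767786) = 0.018048
  x_3 = 2.767786 - 0.018048×(2.767786 - 3.030000)/(0.018048 - 0.108563)
       = 2.715503
Iteration 3:
  f(2.767786) = 0.018048
  f(2.715503) = -0.001023
  x_4 = 2.715503 - (-0.001023)×(2.715503 - 2.767786)/(-0.001023 - 0.018048)
       = 2.718307
Iteration 4:
  f(2.715503) = -0.001023
  f(2.718307) = 0.000009
  x_5 = 2.718307 - 0.000009×(2.718307 - 2.715503)/(0.000009 - (-0.001023))
       = 2.718282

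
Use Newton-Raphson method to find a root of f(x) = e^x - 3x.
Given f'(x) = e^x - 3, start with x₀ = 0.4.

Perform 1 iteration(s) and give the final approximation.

f(x) = e^x - 3x
f'(x) = e^x - 3
x₀ = 0.4

Newton-Raphson formula: x_{n+1} = x_n - f(x_n)/f'(x_n)

Iteration 1:
  f(0.400000) = 0.291825
  f'(0.400000) = -1.508175
  x_1 = 0.400000 - 0.291825/(-1.508175) = 0.593495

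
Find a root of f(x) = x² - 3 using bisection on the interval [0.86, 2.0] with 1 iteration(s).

f(x) = x² - 3
Initial interval: [0.86, 2.0]

Iteration 1:
  c_1 = (0.860000 + 2.000000)/2 = 1.430000
  f(c_1) = f(1.430000) = -0.955100
  f(a) × f(c) ≥ 0, new interval: [1.430000, 2.000000]

After 1 iteration(s), the approximation is c_1 = 1.430000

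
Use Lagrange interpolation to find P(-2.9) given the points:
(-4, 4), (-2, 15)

Lagrange interpolation formula:
P(x) = Σ yᵢ × Lᵢ(x)
where Lᵢ(x) = Π_{j≠i} (x - xⱼ)/(xᵢ - xⱼ)

L_0(-2.9) = (-2.9 - (-2))/(-4 - (-2)) = 0.450000
L_1(-2.9) = (-2.9 - (-4))/(-2 - (-4)) = 0.550000

P(-2.9) = 4×L_0(-2.9) + 15×L_1(-2.9)
P(-2.9) = 10.050000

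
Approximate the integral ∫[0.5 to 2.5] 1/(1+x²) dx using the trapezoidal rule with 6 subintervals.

f(x) = 1/(1+x²)
a = 0.5, b = 2.5, n = 6
h = (b - a)/n = 0.333333

Trapezoidal rule: (h/2)[f(x₀) + 2f(x₁) + 2f(x₂) + ... + f(xₙ)]

x_0 = 0.5000, f(x_0) = 0.800000, coefficient = 1
x_1 = 0.8333, f(x_1) = 0.590164, coefficient = 2
x_2 = 1.1667, f(x_2) = 0.423529, coefficient = 2
x_3 = 1.5000, f(x_3) = 0.307692, coefficient = 2
x_4 = 1.8333, f(x_4) = 0.229299, coefficient = 2
x_5 = 2.1667, f(x_5) = 0.175610, coefficient = 2
x_6 = 2.5000, f(x_6) = 0.137931, coefficient = 1

I ≈ (0.333333/2) × 4.390521 = 0.731753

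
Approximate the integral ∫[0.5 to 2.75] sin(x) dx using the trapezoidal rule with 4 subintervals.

f(x) = sin(x)
a = 0.5, b = 2.75, n = 4
h = (b - a)/n = 0.562500

Trapezoidal rule: (h/2)[f(x₀) + 2f(x₁) + 2f(x₂) + ... + f(xₙ)]

x_0 = 0.5000, f(x_0) = 0.479426, coefficient = 1
x_1 = 1.0625, f(x_1) = 0.873575, coefficient = 2
x_2 = 1.6250, f(x_2) = 0.998531, coefficient = 2
x_3 = 2.1875, f(x_3) = 0.815789, coefficient = 2
x_4 = 2.7500, f(x_4) = 0.381661, coefficient = 1

I ≈ (0.562500/2) × 6.236878 = 1.754122
Exact value: 1.801885
Error: 0.047763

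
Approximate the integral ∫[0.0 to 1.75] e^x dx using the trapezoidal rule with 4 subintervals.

f(x) = e^x
a = 0.0, b = 1.75, n = 4
h = (b - a)/n = 0.437500

Trapezoidal rule: (h/2)[f(x₀) + 2f(x₁) + 2f(x₂) + ... + f(xₙ)]

x_0 = 0.0000, f(x_0) = 1.000000, coefficient = 1
x_1 = 0.4375, f(x_1) = 1.548830, coefficient = 2
x_2 = 0.8750, f(x_2) = 2.398875, coefficient = 2
x_3 = 1.3125, f(x_3) = 3.715451, coefficient = 2
x_4 = 1.7500, f(x_4) = 5.754603, coefficient = 1

I ≈ (0.437500/2) × 22.080915 = 4.830200
Exact value: 4.754603
Error: 0.075598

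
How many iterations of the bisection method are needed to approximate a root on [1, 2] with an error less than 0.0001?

We need (b-a)/2^n ≤ 0.0001
(2 - 1)/2^n ≤ 0.0001
1/2^n ≤ 0.0001
2^n ≥ 10000
n ≥ log₂(10000) = 13.29
n ≥ 14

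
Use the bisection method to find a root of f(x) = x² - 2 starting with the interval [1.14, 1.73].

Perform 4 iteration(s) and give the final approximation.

f(x) = x² - 2
Initial interval: [1.14, 1.73]

Iteration 1:
  c_1 = (1.140000 + 1.730000)/2 = 1.435000
  f(c_1) = f(1.435000) = 0.059225
  f(a) × f(c) < 0, new interval: [1.140000, 1.435000]
Iteration 2:
  c_2 = (1.140000 + 1.435000)/2 = 1.287500
  f(c_2) = f(1.287500) = -0.342344
  f(a) × f(c) ≥ 0, new interval: [1.287500, 1.435000]
Iteration 3:
  c_3 = (1.287500 + 1.435000)/2 = 1.361250
  f(c_3) = f(1.361250) = -0.146998
  f(a) × f(c) ≥ 0, new interval: [1.361250, 1.435000]
Iteration 4:
  c_4 = (1.361250 + 1.435000)/2 = 1.398125
  f(c_4) = f(1.398125) = -0.045246
  f(a) × f(c) ≥ 0, new interval: [1.398125, 1.435000]

After 4 iteration(s), the approximation is c_4 = 1.398125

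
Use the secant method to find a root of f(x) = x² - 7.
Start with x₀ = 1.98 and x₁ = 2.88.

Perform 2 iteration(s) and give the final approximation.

f(x) = x² - 7
x₀ = 1.98, x₁ = 2.88

Secant formula: x_{n+1} = x_n - f(x_n)(x_n - x_{n-1})/(f(x_n) - f(x_{n-1}))

Iteration 1:
  f(1.980000) = -3.079600
  f(2.880000) = 1.294400
  x_2 = 2.880000 - 1.294400×(2.880000 - 1.980000)/(1.294400 - (-3.079600))
       = 2.613663
Iteration 2:
  f(2.880000) = 1.294400
  f(2.613663) = -0.168768
  x_3 = 2.613663 - (-0.168768)×(2.613663 - 2.880000)/(-0.168768 - 1.294400)
       = 2.644383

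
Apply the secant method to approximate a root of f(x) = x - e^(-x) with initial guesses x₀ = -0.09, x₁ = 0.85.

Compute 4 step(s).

f(x) = x - e^(-x)
x₀ = -0.09, x₁ = 0.85

Secant formula: x_{n+1} = x_n - f(x_n)(x_n - x_{n-1})/(f(x_n) - f(x_{n-1}))

Iteration 1:
  f(-0.090000) = -1.184174
  f(0.850000) = 0.422585
  x_2 = 0.850000 - 0.422585×(0.850000 - (-0.090000))/(0.422585 - (-1.184174))
       = 0.602776
Iteration 2:
  f(0.850000) = 0.422585
  f(0.602776) = 0.055485
  x_3 = 0.602776 - 0.055485×(0.602776 - 0.850000)/(0.055485 - 0.422585)
       = 0.565409
Iteration 3:
  f(0.602776) = 0.055485
  f(0.565409) = -0.002719
  x_4 = 0.565409 - (-0.002719)×(0.565409 - 0.602776)/(-0.002719 - 0.055485)
       = 0.567154
Iteration 4:
  f(0.565409) = -0.002719
  f(0.567154) = 0.000017
  x_5 = 0.567154 - 0.000017×(0.567154 - 0.565409)/(0.000017 - (-0.002719))
       = 0.567143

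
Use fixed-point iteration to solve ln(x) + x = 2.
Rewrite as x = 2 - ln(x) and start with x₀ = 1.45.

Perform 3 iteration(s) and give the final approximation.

Equation: ln(x) + x = 2
Fixed-point form: x = 2 - ln(x)
x₀ = 1.45

x_1 = g(1.450000) = 1.628436
x_2 = g(1.628436) = 1.512380
x_3 = g(1.512380) = 1.586316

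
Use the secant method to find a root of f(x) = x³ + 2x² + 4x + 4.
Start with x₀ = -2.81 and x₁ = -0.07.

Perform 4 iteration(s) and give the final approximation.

f(x) = x³ + 2x² + 4x + 4
x₀ = -2.81, x₁ = -0.07

Secant formula: x_{n+1} = x_n - f(x_n)(x_n - x_{n-1})/(f(x_n) - f(x_{n-1}))

Iteration 1:
  f(-2.810000) = -13.635841
  f(-0.070000) = 3.729457
  x_2 = -0.070000 - 3.729457×(-0.070000 - (-2.810000))/(3.729457 - (-13.635841))
       = -0.658456
Iteration 2:
  f(-0.070000) = 3.729457
  f(-0.658456) = 1.947822
  x_3 = -0.658456 - 1.947822×(-0.658456 - (-0.070000))/(1.947822 - 3.729457)
       = -1.301802
Iteration 3:
  f(-0.658456) = 1.947822
  f(-1.301802) = -0.023978
  x_4 = -1.301802 - (-0.023978)×(-1.301802 - (-0.658456))/(-0.023978 - 1.947822)
       = -1.293978
Iteration 4:
  f(-1.301802) = -0.023978
  f(-1.293978) = 0.006236
  x_5 = -1.293978 - 0.006236×(-1.293978 - (-1.301802))/(0.006236 - (-0.023978))
       = -1.295593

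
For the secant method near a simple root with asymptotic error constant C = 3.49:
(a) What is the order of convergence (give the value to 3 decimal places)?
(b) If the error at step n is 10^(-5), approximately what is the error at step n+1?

(a) Secant method has superlinear convergence with order φ = (1+√5)/2 ≈ 1.618.
    This means |e_{n+1}| ≈ C|e_n|^1.618.

(b) With |e_n| = 10^(-5) and C = 3.49:
    |e_{n+1}| ≈ 3.49 × (10^(-5))^1.618 = 3.49 × 10^(-8.09)

(a) ≈ 1.618 (golden ratio); (b) |e_{n+1}| ≈ 2.836e-08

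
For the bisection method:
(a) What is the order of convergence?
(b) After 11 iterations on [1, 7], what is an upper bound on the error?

(a) Bisection has linear (order 1) convergence; the error is halved each step.

(b) Error bound = (b-a)/2^n = (7 - 1)/2^{11}
    = 6/2^{11}

(a) 1 (linear); (b) error ≤ 2.93e-03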